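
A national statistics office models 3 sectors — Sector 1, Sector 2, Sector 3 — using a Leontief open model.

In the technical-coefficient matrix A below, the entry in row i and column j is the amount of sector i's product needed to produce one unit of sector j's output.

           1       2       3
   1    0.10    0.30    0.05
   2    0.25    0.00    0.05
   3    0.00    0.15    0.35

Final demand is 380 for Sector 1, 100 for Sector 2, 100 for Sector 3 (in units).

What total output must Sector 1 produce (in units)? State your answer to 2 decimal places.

x_1 = 513.43

I − A =
  [   0.90    -0.30    -0.05]
  [  -0.25     1.00    -0.05]
  [   0.00    -0.15     0.65]
Cofactors of I−A, C_ij = (−1)^(i+j)·(minor ij) (rows/columns in the sector order above):
  C_11 = (1.00)(0.65) − (-0.05)(-0.15) = 0.6425
  C_12 = −[(-0.25)(0.65) − (-0.05)(0.00)] = 0.1625
  C_13 = (-0.25)(-0.15) − (1.00)(0.00) = 0.0375
  C_21 = −[(-0.30)(0.65) − (-0.05)(-0.15)] = 0.2025
  C_22 = (0.90)(0.65) − (-0.05)(0.00) = 0.5850
  C_23 = −[(0.90)(-0.15) − (-0.30)(0.00)] = 0.1350
  C_31 = (-0.30)(-0.05) − (-0.05)(1.00) = 0.0650
  C_32 = −[(0.90)(-0.05) − (-0.05)(-0.25)] = 0.0575
  C_33 = (0.90)(1.00) − (-0.30)(-0.25) = 0.8250
det(I−A) = Σ_j (I−A)_1j·C_1j = (0.90)(0.6425) + (-0.30)(0.1625) + (-0.05)(0.0375) = 0.527625
adj(I−A) = Cᵀ =
  [ 0.6425   0.2025   0.0650]
  [ 0.1625   0.5850   0.0575]
  [ 0.0375   0.1350   0.8250]
(I − A)⁻¹ = adj(I−A) / det(I−A) ≈
  [   1.2177     0.3838     0.1232]
  [   0.3080     1.1087     0.1090]
  [   0.0711     0.2559     1.5636]
x = (I − A)⁻¹ d = adj(I−A)·d / det(I−A), with det(I−A) = 0.527625:
  x_1 = (0.6425·380 + 0.2025·100 + 0.0650·100) / 0.527625 = 270.90 / 0.527625 ≈ 513.43
  x_2 = (0.1625·380 + 0.5850·100 + 0.0575·100) / 0.527625 = 126.00 / 0.527625 ≈ 238.81
  x_3 = (0.0375·380 + 0.1350·100 + 0.8250·100) / 0.527625 = 110.25 / 0.527625 ≈ 208.96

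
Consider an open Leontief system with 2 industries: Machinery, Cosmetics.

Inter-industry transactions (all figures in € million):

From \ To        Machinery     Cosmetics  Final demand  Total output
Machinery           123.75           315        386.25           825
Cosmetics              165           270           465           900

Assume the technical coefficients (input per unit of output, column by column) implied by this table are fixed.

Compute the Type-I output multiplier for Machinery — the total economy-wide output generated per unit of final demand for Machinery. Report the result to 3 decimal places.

m_M = 1.714

Technical coefficients a_ij = z_ij / X_j:
  a_MM = 123.75/825 = 0.15, a_CM = 165/825 = 0.20
  a_MC = 315/900 = 0.35, a_CC = 270/900 = 0.30
I − A =
  [   0.85    -0.35]
  [  -0.20     0.70]
det(I−A) = (0.85)(0.70) − (-0.35)(-0.20) = 0.5250
adj(I−A) = [[0.70, 0.35], [0.20, 0.85]]
(I − A)⁻¹ = adj(I−A) / det(I−A) ≈
  [   1.3333     0.6667]
  [   0.3810     1.6190]
The output multiplier for sector j is the column-j sum of the Leontief inverse (I − A)⁻¹ = adj(I−A) / det(I−A).
Column M of adj(I−A): (0.70, 0.20); det(I−A) = 0.5250.
m_M = (0.70 + 0.20) / 0.5250 = 0.90 / 0.5250 ≈ 1.714.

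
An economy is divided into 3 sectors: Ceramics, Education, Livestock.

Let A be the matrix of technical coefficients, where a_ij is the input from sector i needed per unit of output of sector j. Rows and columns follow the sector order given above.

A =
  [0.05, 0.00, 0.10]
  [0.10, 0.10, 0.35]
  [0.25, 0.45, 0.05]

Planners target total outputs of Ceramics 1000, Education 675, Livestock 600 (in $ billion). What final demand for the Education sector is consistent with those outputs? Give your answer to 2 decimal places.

I − A =
  [   0.95     0.00    -0.10]
  [  -0.10     0.90    -0.35]
  [  -0.25    -0.45     0.95]
d = (I − A) x:
  d_C = (+0.95)·1000 + (+0.00)·675 + (-0.10)·600 = 890.00
  d_E = (-0.10)·1000 + (+0.90)·675 + (-0.35)·600 = 297.50
  d_L = (-0.25)·1000 + (-0.45)·675 + (+0.95)·600 = 16.25

d_E = 297.50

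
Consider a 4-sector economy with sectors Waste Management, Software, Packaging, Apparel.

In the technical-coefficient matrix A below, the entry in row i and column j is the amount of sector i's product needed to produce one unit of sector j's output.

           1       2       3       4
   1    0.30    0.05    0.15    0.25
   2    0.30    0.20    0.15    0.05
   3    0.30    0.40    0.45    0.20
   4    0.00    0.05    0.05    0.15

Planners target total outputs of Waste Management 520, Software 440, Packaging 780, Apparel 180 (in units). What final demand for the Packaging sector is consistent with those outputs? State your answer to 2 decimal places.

d_3 = 61.00

I − A =
  [   0.70    -0.05    -0.15    -0.25]
  [  -0.30     0.80    -0.15    -0.05]
  [  -0.30    -0.40     0.55    -0.20]
  [   0.00    -0.05    -0.05     0.85]
d = (I − A) x:
  d_1 = (+0.70)·520 + (-0.05)·440 + (-0.15)·780 + (-0.25)·180 = 180.00
  d_2 = (-0.30)·520 + (+0.80)·440 + (-0.15)·780 + (-0.05)·180 = 70.00
  d_3 = (-0.30)·520 + (-0.40)·440 + (+0.55)·780 + (-0.20)·180 = 61.00
  d_4 = (+0.00)·520 + (-0.05)·440 + (-0.05)·780 + (+0.85)·180 = 92.00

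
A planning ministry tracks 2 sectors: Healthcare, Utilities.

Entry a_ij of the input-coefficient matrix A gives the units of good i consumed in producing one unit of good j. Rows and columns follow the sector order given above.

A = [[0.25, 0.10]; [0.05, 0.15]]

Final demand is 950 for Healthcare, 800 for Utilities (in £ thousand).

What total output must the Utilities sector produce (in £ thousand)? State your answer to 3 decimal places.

I − A =
  [   0.75    -0.10]
  [  -0.05     0.85]
det(I−A) = (0.75)(0.85) − (-0.10)(-0.05) = 0.6325
adj(I−A) = [[0.85, 0.10], [0.05, 0.75]]
(I − A)⁻¹ = adj(I−A) / det(I−A) ≈
  [   1.3439     0.1581]
  [   0.0791     1.1858]
x = (I − A)⁻¹ d = adj(I−A)·d / det(I−A), with det(I−A) = 0.6325:
  x_1 = (0.85·950 + 0.10·800) / 0.6325 = 887.50 / 0.6325 ≈ 1403.162
  x_2 = (0.05·950 + 0.75·800) / 0.6325 = 647.50 / 0.6325 ≈ 1023.715

x_2 = 1023.715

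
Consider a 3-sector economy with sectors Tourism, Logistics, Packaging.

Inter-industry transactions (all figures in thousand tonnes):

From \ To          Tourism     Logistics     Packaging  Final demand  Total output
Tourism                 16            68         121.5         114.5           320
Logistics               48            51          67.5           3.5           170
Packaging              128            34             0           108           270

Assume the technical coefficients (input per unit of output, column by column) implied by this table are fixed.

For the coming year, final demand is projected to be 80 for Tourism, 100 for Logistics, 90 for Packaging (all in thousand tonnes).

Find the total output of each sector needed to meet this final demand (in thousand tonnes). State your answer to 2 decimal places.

Technical coefficients a_ij = z_ij / X_j:
  a_11 = 16/320 = 0.05, a_21 = 48/320 = 0.15, a_31 = 128/320 = 0.40
  a_12 = 68/170 = 0.40, a_22 = 51/170 = 0.30, a_32 = 34/170 = 0.20
  a_13 = 121.5/270 = 0.45, a_23 = 67.5/270 = 0.25, a_33 = 0/270 = 0.00
I − A =
  [   0.95    -0.40    -0.45]
  [  -0.15     0.70    -0.25]
  [  -0.40    -0.20     1.00]
Cofactors of I−A, C_ij = (−1)^(i+j)·(minor ij) (rows/columns in the sector order above):
  C_11 = (0.70)(1.00) − (-0.25)(-0.20) = 0.6500
  C_12 = −[(-0.15)(1.00) − (-0.25)(-0.40)] = 0.2500
  C_13 = (-0.15)(-0.20) − (0.70)(-0.40) = 0.3100
  C_21 = −[(-0.40)(1.00) − (-0.45)(-0.20)] = 0.4900
  C_22 = (0.95)(1.00) − (-0.45)(-0.40) = 0.7700
  C_23 = −[(0.95)(-0.20) − (-0.40)(-0.40)] = 0.3500
  C_31 = (-0.40)(-0.25) − (-0.45)(0.70) = 0.4150
  C_32 = −[(0.95)(-0.25) − (-0.45)(-0.15)] = 0.3050
  C_33 = (0.95)(0.70) − (-0.40)(-0.15) = 0.6050
det(I−A) = Σ_j (I−A)_1j·C_1j = (0.95)(0.6500) + (-0.40)(0.2500) + (-0.45)(0.3100) = 0.3780
adj(I−A) = Cᵀ =
  [ 0.6500   0.4900   0.4150]
  [ 0.2500   0.7700   0.3050]
  [ 0.3100   0.3500   0.6050]
(I − A)⁻¹ = adj(I−A) / det(I−A) ≈
  [   1.7196     1.2963     1.0979]
  [   0.6614     2.0370     0.8069]
  [   0.8201     0.9259     1.6005]
x = (I − A)⁻¹ d = adj(I−A)·d / det(I−A), with det(I−A) = 0.3780:
  x_1 = (0.6500·80 + 0.4900·100 + 0.4150·90) / 0.3780 = 138.35 / 0.3780 ≈ 366.01
  x_2 = (0.2500·80 + 0.7700·100 + 0.3050·90) / 0.3780 = 124.45 / 0.3780 ≈ 329.23
  x_3 = (0.3100·80 + 0.3500·100 + 0.6050·90) / 0.3780 = 114.25 / 0.3780 ≈ 302.25

x_1 = 366.01, x_2 = 329.23, x_3 = 302.25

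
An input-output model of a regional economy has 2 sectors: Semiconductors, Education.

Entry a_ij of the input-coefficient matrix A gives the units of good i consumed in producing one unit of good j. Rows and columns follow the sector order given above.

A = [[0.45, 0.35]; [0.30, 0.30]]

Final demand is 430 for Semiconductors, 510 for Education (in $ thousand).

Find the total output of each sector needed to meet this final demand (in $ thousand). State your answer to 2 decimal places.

x_S = 1712.50, x_E = 1462.50

I − A =
  [   0.55    -0.35]
  [  -0.30     0.70]
det(I−A) = (0.55)(0.70) − (-0.35)(-0.30) = 0.2800
adj(I−A) = [[0.70, 0.35], [0.30, 0.55]]
(I − A)⁻¹ = adj(I−A) / det(I−A) ≈
  [   2.5000     1.2500]
  [   1.0714     1.9643]
x = (I − A)⁻¹ d = adj(I−A)·d / det(I−A), with det(I−A) = 0.2800:
  x_S = (0.70·430 + 0.35·510) / 0.2800 = 479.50 / 0.2800 = 1712.50
  x_E = (0.30·430 + 0.55·510) / 0.2800 = 409.50 / 0.2800 = 1462.50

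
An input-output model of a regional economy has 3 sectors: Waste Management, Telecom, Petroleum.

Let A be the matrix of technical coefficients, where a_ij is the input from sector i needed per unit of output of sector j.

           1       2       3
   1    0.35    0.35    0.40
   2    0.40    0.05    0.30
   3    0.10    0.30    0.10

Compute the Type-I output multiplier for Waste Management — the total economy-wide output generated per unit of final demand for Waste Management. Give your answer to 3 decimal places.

I − A =
  [   0.65    -0.35    -0.40]
  [  -0.40     0.95    -0.30]
  [  -0.10    -0.30     0.90]
Cofactors of I−A, C_ij = (−1)^(i+j)·(minor ij) (rows/columns in the sector order above):
  C_11 = (0.95)(0.90) − (-0.30)(-0.30) = 0.7650
  C_12 = −[(-0.40)(0.90) − (-0.30)(-0.10)] = 0.3900
  C_13 = (-0.40)(-0.30) − (0.95)(-0.10) = 0.2150
  C_21 = −[(-0.35)(0.90) − (-0.40)(-0.30)] = 0.4350
  C_22 = (0.65)(0.90) − (-0.40)(-0.10) = 0.5450
  C_23 = −[(0.65)(-0.30) − (-0.35)(-0.10)] = 0.2300
  C_31 = (-0.35)(-0.30) − (-0.40)(0.95) = 0.4850
  C_32 = −[(0.65)(-0.30) − (-0.40)(-0.40)] = 0.3550
  C_33 = (0.65)(0.95) − (-0.35)(-0.40) = 0.4775
det(I−A) = Σ_j (I−A)_1j·C_1j = (0.65)(0.7650) + (-0.35)(0.3900) + (-0.40)(0.2150) = 0.27475
adj(I−A) = Cᵀ =
  [ 0.7650   0.4350   0.4850]
  [ 0.3900   0.5450   0.3550]
  [ 0.2150   0.2300   0.4775]
(I − A)⁻¹ = adj(I−A) / det(I−A) ≈
  [   2.7843     1.5833     1.7652]
  [   1.4195     1.9836     1.2921]
  [   0.7825     0.8371     1.7379]
The output multiplier for sector j is the column-j sum of the Leontief inverse (I − A)⁻¹ = adj(I−A) / det(I−A).
Column 1 of adj(I−A): (0.7650, 0.3900, 0.2150); det(I−A) = 0.27475.
m_1 = (0.7650 + 0.3900 + 0.2150) / 0.27475 = 1.37 / 0.27475 ≈ 4.986.

m_1 = 4.986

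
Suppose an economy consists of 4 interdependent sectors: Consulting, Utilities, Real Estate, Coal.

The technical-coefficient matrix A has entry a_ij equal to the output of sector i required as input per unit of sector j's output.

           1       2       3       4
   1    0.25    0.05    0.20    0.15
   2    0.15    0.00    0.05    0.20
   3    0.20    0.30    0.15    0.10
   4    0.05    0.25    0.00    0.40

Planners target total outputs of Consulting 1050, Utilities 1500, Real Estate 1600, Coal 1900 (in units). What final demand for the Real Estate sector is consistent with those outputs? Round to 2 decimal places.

d_3 = 510.00

I − A =
  [   0.75    -0.05    -0.20    -0.15]
  [  -0.15     1.00    -0.05    -0.20]
  [  -0.20    -0.30     0.85    -0.10]
  [  -0.05    -0.25     0.00     0.60]
d = (I − A) x:
  d_1 = (+0.75)·1050 + (-0.05)·1500 + (-0.20)·1600 + (-0.15)·1900 = 107.50
  d_2 = (-0.15)·1050 + (+1.00)·1500 + (-0.05)·1600 + (-0.20)·1900 = 882.50
  d_3 = (-0.20)·1050 + (-0.30)·1500 + (+0.85)·1600 + (-0.10)·1900 = 510.00
  d_4 = (-0.05)·1050 + (-0.25)·1500 + (+0.00)·1600 + (+0.60)·1900 = 712.50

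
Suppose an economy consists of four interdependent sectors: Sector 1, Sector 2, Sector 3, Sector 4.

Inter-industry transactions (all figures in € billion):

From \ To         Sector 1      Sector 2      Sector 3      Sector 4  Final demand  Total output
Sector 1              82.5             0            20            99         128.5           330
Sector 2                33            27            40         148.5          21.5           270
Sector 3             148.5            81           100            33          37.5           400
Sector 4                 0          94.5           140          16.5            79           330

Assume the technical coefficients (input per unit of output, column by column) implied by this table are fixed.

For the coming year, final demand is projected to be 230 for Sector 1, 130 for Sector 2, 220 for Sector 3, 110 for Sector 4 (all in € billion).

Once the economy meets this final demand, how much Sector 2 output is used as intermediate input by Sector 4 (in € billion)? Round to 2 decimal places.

z_24 = 362.83

Technical coefficients a_ij = z_ij / X_j:
  a_11 = 82.5/330 = 0.25, a_21 = 33/330 = 0.10, a_31 = 148.5/330 = 0.45, a_41 = 0/330 = 0.00
  a_12 = 0/270 = 0.00, a_22 = 27/270 = 0.10, a_32 = 81/270 = 0.30, a_42 = 94.5/270 = 0.35
  a_13 = 20/400 = 0.05, a_23 = 40/400 = 0.10, a_33 = 100/400 = 0.25, a_43 = 140/400 = 0.35
  a_14 = 99/330 = 0.30, a_24 = 148.5/330 = 0.45, a_34 = 33/330 = 0.10, a_44 = 16.5/330 = 0.05
I − A =
  [   0.75     0.00    -0.05    -0.30]
  [  -0.10     0.90    -0.10    -0.45]
  [  -0.45    -0.30     0.75    -0.10]
  [   0.00    -0.35    -0.35     0.95]
Compute the cofactors C_ij = (−1)^(i+j)·(3×3 minor ij) of I−A; the adjugate is their transpose:
adj(I−A) = Cᵀ =
  [ 0.412375   0.126250   0.139875   0.204750]
  [ 0.181375   0.439500   0.204625   0.287000]
  [ 0.345875   0.287250   0.512625   0.299250]
  [ 0.194250   0.267750   0.264250   0.462000]
det(I−A) = Σ_j (I−A)_1j·C_1j = (0.75)(0.412375) + (0.00)(0.181375) + (-0.05)(0.345875) + (-0.30)(0.194250) = 0.2337125
(I − A)⁻¹ = adj(I−A) / det(I−A) ≈
  [   1.7645     0.5402     0.5985     0.8761]
  [   0.7761     1.8805     0.8755     1.2280]
  [   1.4799     1.2291     2.1934     1.2804]
  [   0.8311     1.1456     1.1307     1.9768]
First solve x = (I − A)⁻¹ d = adj(I−A)·d / det(I−A); in particular x_4 = (0.194250·230 + 0.267750·130 + 0.264250·220 + 0.462000·110) / 0.2337125 = 188.44 / 0.2337125 ≈ 806.2898.
Intermediate flow from 2 to 4: z_24 = a_24 · x_4 = 0.45 × 188.44 / 0.2337125 = 84.798 / 0.2337125 ≈ 362.83.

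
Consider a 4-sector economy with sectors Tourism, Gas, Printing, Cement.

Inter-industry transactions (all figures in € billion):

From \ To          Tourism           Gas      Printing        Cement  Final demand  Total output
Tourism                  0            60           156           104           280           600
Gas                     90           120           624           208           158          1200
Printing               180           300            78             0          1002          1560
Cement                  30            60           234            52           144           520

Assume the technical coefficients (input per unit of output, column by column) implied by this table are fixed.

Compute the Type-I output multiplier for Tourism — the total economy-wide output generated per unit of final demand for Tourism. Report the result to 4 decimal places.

Technical coefficients a_ij = z_ij / X_j:
  a_TT = 0/600 = 0.00, a_GT = 90/600 = 0.15, a_PT = 180/600 = 0.30, a_CT = 30/600 = 0.05
  a_TG = 60/1200 = 0.05, a_GG = 120/1200 = 0.10, a_PG = 300/1200 = 0.25, a_CG = 60/1200 = 0.05
  a_TP = 156/1560 = 0.10, a_GP = 624/1560 = 0.40, a_PP = 78/1560 = 0.05, a_CP = 234/1560 = 0.15
  a_TC = 104/520 = 0.20, a_GC = 208/520 = 0.40, a_PC = 0/520 = 0.00, a_CC = 52/520 = 0.10
I − A =
  [   1.00    -0.05    -0.10    -0.20]
  [  -0.15     0.90    -0.40    -0.40]
  [  -0.30    -0.25     0.95     0.00]
  [  -0.05    -0.05    -0.15     0.90]
Compute the cofactors C_ij = (−1)^(i+j)·(3×3 minor ij) of I−A; the adjugate is their transpose:
adj(I−A) = Cᵀ =
  [ 0.645500   0.082250   0.131000   0.180000]
  [ 0.273250   0.809500   0.436000   0.420500]
  [ 0.275750   0.239000   0.771750   0.167500]
  [ 0.097000   0.089375   0.160125   0.711125]
det(I−A) = Σ_j (I−A)_1j·C_1j = (1.00)(0.645500) + (-0.05)(0.273250) + (-0.10)(0.275750) + (-0.20)(0.097000) = 0.5848625
(I − A)⁻¹ = adj(I−A) / det(I−A) ≈
  [   1.10368     0.14063     0.22398     0.30776]
  [   0.46720     1.38409     0.74547     0.71897]
  [   0.47148     0.40864     1.31954     0.28639]
  [   0.16585     0.15281     0.27378     1.21588]
The output multiplier for sector j is the column-j sum of the Leontief inverse (I − A)⁻¹ = adj(I−A) / det(I−A).
Column T of adj(I−A): (0.645500, 0.273250, 0.275750, 0.097000); det(I−A) = 0.5848625.
m_T = (0.645500 + 0.273250 + 0.275750 + 0.097000) / 0.5848625 = 1.2915 / 0.5848625 ≈ 2.2082.

m_T = 2.2082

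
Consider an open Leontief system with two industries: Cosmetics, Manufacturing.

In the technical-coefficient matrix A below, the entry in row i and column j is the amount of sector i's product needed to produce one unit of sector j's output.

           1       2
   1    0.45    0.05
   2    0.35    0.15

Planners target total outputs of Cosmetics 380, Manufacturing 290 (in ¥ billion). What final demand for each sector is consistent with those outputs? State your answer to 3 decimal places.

I − A =
  [   0.55    -0.05]
  [  -0.35     0.85]
d = (I − A) x:
  d_1 = (+0.55)·380 + (-0.05)·290 = 194.500
  d_2 = (-0.35)·380 + (+0.85)·290 = 113.500

d_1 = 194.500, d_2 = 113.500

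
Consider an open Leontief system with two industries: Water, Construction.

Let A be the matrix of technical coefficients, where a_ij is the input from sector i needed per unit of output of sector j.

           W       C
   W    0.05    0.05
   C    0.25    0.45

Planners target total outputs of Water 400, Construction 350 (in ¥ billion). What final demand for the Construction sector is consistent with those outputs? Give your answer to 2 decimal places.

d_C = 92.50

I − A =
  [   0.95    -0.05]
  [  -0.25     0.55]
d = (I − A) x:
  d_W = (+0.95)·400 + (-0.05)·350 = 362.50
  d_C = (-0.25)·400 + (+0.55)·350 = 92.50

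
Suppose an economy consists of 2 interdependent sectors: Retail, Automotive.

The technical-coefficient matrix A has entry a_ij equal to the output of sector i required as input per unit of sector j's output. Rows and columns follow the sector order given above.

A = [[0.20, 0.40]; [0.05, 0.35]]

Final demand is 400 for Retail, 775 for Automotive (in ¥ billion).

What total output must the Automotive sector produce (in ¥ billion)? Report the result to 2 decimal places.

I − A =
  [   0.80    -0.40]
  [  -0.05     0.65]
det(I−A) = (0.80)(0.65) − (-0.40)(-0.05) = 0.5000
adj(I−A) = [[0.65, 0.40], [0.05, 0.80]]
(I − A)⁻¹ = adj(I−A) / det(I−A) ≈
  [   1.3000     0.8000]
  [   0.1000     1.6000]
x = (I − A)⁻¹ d = adj(I−A)·d / det(I−A), with det(I−A) = 0.5000:
  x_1 = (0.65·400 + 0.40·775) / 0.5000 = 570.00 / 0.5000 = 1140.00
  x_2 = (0.05·400 + 0.80·775) / 0.5000 = 640.00 / 0.5000 = 1280.00

x_2 = 1280.00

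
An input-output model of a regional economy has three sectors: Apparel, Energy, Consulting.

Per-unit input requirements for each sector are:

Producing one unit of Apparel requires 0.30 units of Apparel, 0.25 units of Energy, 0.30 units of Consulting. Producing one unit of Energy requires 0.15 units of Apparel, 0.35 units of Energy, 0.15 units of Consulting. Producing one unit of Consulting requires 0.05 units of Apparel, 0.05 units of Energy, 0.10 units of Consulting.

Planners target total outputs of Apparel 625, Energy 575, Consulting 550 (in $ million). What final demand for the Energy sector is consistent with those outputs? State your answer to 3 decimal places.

I − A =
  [   0.70    -0.15    -0.05]
  [  -0.25     0.65    -0.05]
  [  -0.30    -0.15     0.90]
d = (I − A) x:
  d_1 = (+0.70)·625 + (-0.15)·575 + (-0.05)·550 = 323.750
  d_2 = (-0.25)·625 + (+0.65)·575 + (-0.05)·550 = 190.000
  d_3 = (-0.30)·625 + (-0.15)·575 + (+0.90)·550 = 221.250

d_2 = 190.000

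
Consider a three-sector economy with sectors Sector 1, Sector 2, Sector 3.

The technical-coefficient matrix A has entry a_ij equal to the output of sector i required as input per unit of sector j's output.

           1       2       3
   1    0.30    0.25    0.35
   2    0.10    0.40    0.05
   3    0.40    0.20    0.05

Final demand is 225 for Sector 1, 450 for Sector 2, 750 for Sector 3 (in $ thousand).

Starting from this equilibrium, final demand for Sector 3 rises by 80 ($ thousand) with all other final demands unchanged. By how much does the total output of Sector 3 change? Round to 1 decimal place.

Δx_3 = 116.1

I − A =
  [   0.70    -0.25    -0.35]
  [  -0.10     0.60    -0.05]
  [  -0.40    -0.20     0.95]
Cofactors of I−A, C_ij = (−1)^(i+j)·(minor ij) (rows/columns in the sector order above):
  C_11 = (0.60)(0.95) − (-0.05)(-0.20) = 0.5600
  C_12 = −[(-0.10)(0.95) − (-0.05)(-0.40)] = 0.1150
  C_13 = (-0.10)(-0.20) − (0.60)(-0.40) = 0.2600
  C_21 = −[(-0.25)(0.95) − (-0.35)(-0.20)] = 0.3075
  C_22 = (0.70)(0.95) − (-0.35)(-0.40) = 0.5250
  C_23 = −[(0.70)(-0.20) − (-0.25)(-0.40)] = 0.2400
  C_31 = (-0.25)(-0.05) − (-0.35)(0.60) = 0.2225
  C_32 = −[(0.70)(-0.05) − (-0.35)(-0.10)] = 0.0700
  C_33 = (0.70)(0.60) − (-0.25)(-0.10) = 0.3950
det(I−A) = Σ_j (I−A)_1j·C_1j = (0.70)(0.5600) + (-0.25)(0.1150) + (-0.35)(0.2600) = 0.27225
adj(I−A) = Cᵀ =
  [ 0.5600   0.3075   0.2225]
  [ 0.1150   0.5250   0.0700]
  [ 0.2600   0.2400   0.3950]
(I − A)⁻¹ = adj(I−A) / det(I−A) ≈
  [   2.0569     1.1295     0.8173]
  [   0.4224     1.9284     0.2571]
  [   0.9550     0.8815     1.4509]
Δx = (I − A)⁻¹ Δd with Δd having +80 in the Sector 3 component and 0 elsewhere.
So Δx_3 = L_33 · (+80), where L_33 = adj(I−A)_33 / det(I−A) = 0.3950 / 0.27225.
Δx_3 = 0.3950 × (+80) / 0.27225 = 31.60 / 0.27225 ≈ 116.1.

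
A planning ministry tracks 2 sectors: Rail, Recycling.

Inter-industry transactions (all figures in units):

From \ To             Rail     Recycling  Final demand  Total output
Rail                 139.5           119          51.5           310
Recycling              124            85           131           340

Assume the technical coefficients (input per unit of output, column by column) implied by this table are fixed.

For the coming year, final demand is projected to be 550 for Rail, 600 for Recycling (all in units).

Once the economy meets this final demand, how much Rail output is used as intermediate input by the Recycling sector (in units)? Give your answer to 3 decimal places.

z_12 = 706.422

Technical coefficients a_ij = z_ij / X_j:
  a_11 = 139.5/310 = 0.45, a_21 = 124/310 = 0.40
  a_12 = 119/340 = 0.35, a_22 = 85/340 = 0.25
I − A =
  [   0.55    -0.35]
  [  -0.40     0.75]
det(I−A) = (0.55)(0.75) − (-0.35)(-0.40) = 0.2725
adj(I−A) = [[0.75, 0.35], [0.40, 0.55]]
(I − A)⁻¹ = adj(I−A) / det(I−A) ≈
  [   2.7523     1.2844]
  [   1.4679     2.0183]
First solve x = (I − A)⁻¹ d = adj(I−A)·d / det(I−A); in particular x_2 = (0.40·550 + 0.55·600) / 0.2725 = 550.00 / 0.2725 ≈ 2018.34862.
Intermediate flow from 1 to 2: z_12 = a_12 · x_2 = 0.35 × 550.00 / 0.2725 = 192.50 / 0.2725 ≈ 706.422.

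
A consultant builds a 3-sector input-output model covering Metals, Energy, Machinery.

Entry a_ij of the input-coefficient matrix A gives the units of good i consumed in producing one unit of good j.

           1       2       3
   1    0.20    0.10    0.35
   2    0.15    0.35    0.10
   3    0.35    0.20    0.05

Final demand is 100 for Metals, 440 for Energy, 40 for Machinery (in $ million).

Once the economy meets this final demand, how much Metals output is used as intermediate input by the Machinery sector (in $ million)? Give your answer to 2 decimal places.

I − A =
  [   0.80    -0.10    -0.35]
  [  -0.15     0.65    -0.10]
  [  -0.35    -0.20     0.95]
Cofactors of I−A, C_ij = (−1)^(i+j)·(minor ij) (rows/columns in the sector order above):
  C_11 = (0.65)(0.95) − (-0.10)(-0.20) = 0.5975
  C_12 = −[(-0.15)(0.95) − (-0.10)(-0.35)] = 0.1775
  C_13 = (-0.15)(-0.20) − (0.65)(-0.35) = 0.2575
  C_21 = −[(-0.10)(0.95) − (-0.35)(-0.20)] = 0.1650
  C_22 = (0.80)(0.95) − (-0.35)(-0.35) = 0.6375
  C_23 = −[(0.80)(-0.20) − (-0.10)(-0.35)] = 0.1950
  C_31 = (-0.10)(-0.10) − (-0.35)(0.65) = 0.2375
  C_32 = −[(0.80)(-0.10) − (-0.35)(-0.15)] = 0.1325
  C_33 = (0.80)(0.65) − (-0.10)(-0.15) = 0.5050
det(I−A) = Σ_j (I−A)_1j·C_1j = (0.80)(0.5975) + (-0.10)(0.1775) + (-0.35)(0.2575) = 0.370125
adj(I−A) = Cᵀ =
  [ 0.5975   0.1650   0.2375]
  [ 0.1775   0.6375   0.1325]
  [ 0.2575   0.1950   0.5050]
(I − A)⁻¹ = adj(I−A) / det(I−A) ≈
  [   1.6143     0.4458     0.6417]
  [   0.4796     1.7224     0.3580]
  [   0.6957     0.5268     1.3644]
First solve x = (I − A)⁻¹ d = adj(I−A)·d / det(I−A); in particular x_3 = (0.2575·100 + 0.1950·440 + 0.5050·40) / 0.370125 = 131.75 / 0.370125 ≈ 355.9608.
Intermediate flow from 1 to 3: z_13 = a_13 · x_3 = 0.35 × 131.75 / 0.370125 = 46.1125 / 0.370125 ≈ 124.59.

z_13 = 124.59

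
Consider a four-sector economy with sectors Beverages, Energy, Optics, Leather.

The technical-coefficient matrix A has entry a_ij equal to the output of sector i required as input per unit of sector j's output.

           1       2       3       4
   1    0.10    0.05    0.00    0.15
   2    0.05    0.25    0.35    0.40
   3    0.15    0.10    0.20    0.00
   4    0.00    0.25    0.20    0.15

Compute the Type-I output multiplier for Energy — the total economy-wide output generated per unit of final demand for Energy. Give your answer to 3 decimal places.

I − A =
  [   0.90    -0.05     0.00    -0.15]
  [  -0.05     0.75    -0.35    -0.40]
  [  -0.15    -0.10     0.80     0.00]
  [   0.00    -0.25    -0.20     0.85]
Compute the cofactors C_ij = (−1)^(i+j)·(3×3 minor ij) of I−A; the adjugate is their transpose:
adj(I−A) = Cᵀ =
  [ 0.392250   0.067000   0.054500   0.100750]
  [ 0.090625   0.607500   0.341250   0.301875]
  [ 0.084875   0.088500   0.479750   0.056625]
  [ 0.046625   0.199500   0.213250   0.503875]
det(I−A) = Σ_j (I−A)_1j·C_1j = (0.90)(0.392250) + (-0.05)(0.090625) + (0.00)(0.084875) + (-0.15)(0.046625) = 0.3415
(I − A)⁻¹ = adj(I−A) / det(I−A) ≈
  [   1.1486     0.1962     0.1596     0.2950]
  [   0.2654     1.7789     0.9993     0.8840]
  [   0.2485     0.2592     1.4048     0.1658]
  [   0.1365     0.5842     0.6245     1.4755]
The output multiplier for sector j is the column-j sum of the Leontief inverse (I − A)⁻¹ = adj(I−A) / det(I−A).
Column 2 of adj(I−A): (0.067000, 0.607500, 0.088500, 0.199500); det(I−A) = 0.3415.
m_2 = (0.067000 + 0.607500 + 0.088500 + 0.199500) / 0.3415 = 0.9625 / 0.3415 ≈ 2.818.

m_2 = 2.818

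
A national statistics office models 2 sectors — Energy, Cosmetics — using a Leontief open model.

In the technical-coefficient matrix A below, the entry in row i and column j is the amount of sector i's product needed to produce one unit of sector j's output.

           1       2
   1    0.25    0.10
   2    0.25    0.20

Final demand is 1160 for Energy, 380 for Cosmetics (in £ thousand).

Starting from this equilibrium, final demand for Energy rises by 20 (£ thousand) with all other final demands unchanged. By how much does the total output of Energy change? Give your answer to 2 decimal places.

I − A =
  [   0.75    -0.10]
  [  -0.25     0.80]
det(I−A) = (0.75)(0.80) − (-0.10)(-0.25) = 0.5750
adj(I−A) = [[0.80, 0.10], [0.25, 0.75]]
(I − A)⁻¹ = adj(I−A) / det(I−A) ≈
  [   1.3913     0.1739]
  [   0.4348     1.3043]
Δx = (I − A)⁻¹ Δd with Δd having +20 in the Energy component and 0 elsewhere.
So Δx_1 = L_11 · (+20), where L_11 = adj(I−A)_11 / det(I−A) = 0.80 / 0.5750.
Δx_1 = 0.80 × (+20) / 0.5750 = 16.00 / 0.5750 ≈ 27.83.

Δx_1 = 27.83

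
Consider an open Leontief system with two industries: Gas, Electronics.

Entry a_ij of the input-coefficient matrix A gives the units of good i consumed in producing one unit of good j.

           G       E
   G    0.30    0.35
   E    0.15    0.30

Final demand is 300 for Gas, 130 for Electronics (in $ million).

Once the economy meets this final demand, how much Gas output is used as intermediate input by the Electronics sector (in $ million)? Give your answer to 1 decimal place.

I − A =
  [   0.70    -0.35]
  [  -0.15     0.70]
det(I−A) = (0.70)(0.70) − (-0.35)(-0.15) = 0.4375
adj(I−A) = [[0.70, 0.35], [0.15, 0.70]]
(I − A)⁻¹ = adj(I−A) / det(I−A) ≈
  [   1.6000     0.8000]
  [   0.3429     1.6000]
First solve x = (I − A)⁻¹ d = adj(I−A)·d / det(I−A); in particular x_E = (0.15·300 + 0.70·130) / 0.4375 = 136.00 / 0.4375 ≈ 310.857.
Intermediate flow from G to E: z_GE = a_GE · x_E = 0.35 × 136.00 / 0.4375 = 47.60 / 0.4375 = 108.8.

z_GE = 108.8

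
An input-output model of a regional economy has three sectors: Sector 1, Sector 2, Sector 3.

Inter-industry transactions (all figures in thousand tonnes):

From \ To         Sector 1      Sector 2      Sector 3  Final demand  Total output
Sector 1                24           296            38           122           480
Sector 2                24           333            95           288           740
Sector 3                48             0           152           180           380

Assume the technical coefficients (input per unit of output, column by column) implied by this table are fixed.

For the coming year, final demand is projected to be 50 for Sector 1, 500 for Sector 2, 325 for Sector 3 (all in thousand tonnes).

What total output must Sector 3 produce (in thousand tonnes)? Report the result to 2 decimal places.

Technical coefficients a_ij = z_ij / X_j:
  a_11 = 24/480 = 0.05, a_21 = 24/480 = 0.05, a_31 = 48/480 = 0.10
  a_12 = 296/740 = 0.40, a_22 = 333/740 = 0.45, a_32 = 0/740 = 0.00
  a_13 = 38/380 = 0.10, a_23 = 95/380 = 0.25, a_33 = 152/380 = 0.40
I − A =
  [   0.95    -0.40    -0.10]
  [  -0.05     0.55    -0.25]
  [  -0.10     0.00     0.60]
Cofactors of I−A, C_ij = (−1)^(i+j)·(minor ij) (rows/columns in the sector order above):
  C_11 = (0.55)(0.60) − (-0.25)(0.00) = 0.3300
  C_12 = −[(-0.05)(0.60) − (-0.25)(-0.10)] = 0.0550
  C_13 = (-0.05)(0.00) − (0.55)(-0.10) = 0.0550
  C_21 = −[(-0.40)(0.60) − (-0.10)(0.00)] = 0.2400
  C_22 = (0.95)(0.60) − (-0.10)(-0.10) = 0.5600
  C_23 = −[(0.95)(0.00) − (-0.40)(-0.10)] = 0.0400
  C_31 = (-0.40)(-0.25) − (-0.10)(0.55) = 0.1550
  C_32 = −[(0.95)(-0.25) − (-0.10)(-0.05)] = 0.2425
  C_33 = (0.95)(0.55) − (-0.40)(-0.05) = 0.5025
det(I−A) = Σ_j (I−A)_1j·C_1j = (0.95)(0.3300) + (-0.40)(0.0550) + (-0.10)(0.0550) = 0.2860
adj(I−A) = Cᵀ =
  [ 0.3300   0.2400   0.1550]
  [ 0.0550   0.5600   0.2425]
  [ 0.0550   0.0400   0.5025]
(I − A)⁻¹ = adj(I−A) / det(I−A) ≈
  [   1.1538     0.8392     0.5420]
  [   0.1923     1.9580     0.8479]
  [   0.1923     0.1399     1.7570]
x = (I − A)⁻¹ d = adj(I−A)·d / det(I−A), with det(I−A) = 0.2860:
  x_1 = (0.3300·50 + 0.2400·500 + 0.1550·325) / 0.2860 = 186.875 / 0.2860 ≈ 653.41
  x_2 = (0.0550·50 + 0.5600·500 + 0.2425·325) / 0.2860 = 361.5625 / 0.2860 ≈ 1264.20
  x_3 = (0.0550·50 + 0.0400·500 + 0.5025·325) / 0.2860 = 186.0625 / 0.2860 ≈ 650.57

x_3 = 650.57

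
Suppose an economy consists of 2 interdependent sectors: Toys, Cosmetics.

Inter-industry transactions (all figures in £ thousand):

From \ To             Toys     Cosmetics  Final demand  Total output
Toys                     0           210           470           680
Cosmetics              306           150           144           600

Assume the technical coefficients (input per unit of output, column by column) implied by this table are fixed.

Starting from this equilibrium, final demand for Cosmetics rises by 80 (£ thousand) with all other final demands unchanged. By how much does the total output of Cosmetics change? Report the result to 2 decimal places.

Technical coefficients a_ij = z_ij / X_j:
  a_11 = 0/680 = 0.00, a_21 = 306/680 = 0.45
  a_12 = 210/600 = 0.35, a_22 = 150/600 = 0.25
I − A =
  [   1.00    -0.35]
  [  -0.45     0.75]
det(I−A) = (1.00)(0.75) − (-0.35)(-0.45) = 0.5925
adj(I−A) = [[0.75, 0.35], [0.45, 1.00]]
(I − A)⁻¹ = adj(I−A) / det(I−A) ≈
  [   1.2658     0.5907]
  [   0.7595     1.6878]
Δx = (I − A)⁻¹ Δd with Δd having +80 in the Cosmetics component and 0 elsewhere.
So Δx_2 = L_22 · (+80), where L_22 = adj(I−A)_22 / det(I−A) = 1.00 / 0.5925.
Δx_2 = 1.00 × (+80) / 0.5925 = 80.00 / 0.5925 ≈ 135.02.

Δx_2 = 135.02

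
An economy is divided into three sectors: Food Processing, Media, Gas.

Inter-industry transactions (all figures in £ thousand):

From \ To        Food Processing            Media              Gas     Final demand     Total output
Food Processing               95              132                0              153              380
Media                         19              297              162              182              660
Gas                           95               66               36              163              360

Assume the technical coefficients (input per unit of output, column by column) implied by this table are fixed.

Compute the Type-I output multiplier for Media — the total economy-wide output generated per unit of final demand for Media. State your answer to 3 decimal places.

Technical coefficients a_ij = z_ij / X_j:
  a_11 = 95/380 = 0.25, a_21 = 19/380 = 0.05, a_31 = 95/380 = 0.25
  a_12 = 132/660 = 0.20, a_22 = 297/660 = 0.45, a_32 = 66/660 = 0.10
  a_13 = 0/360 = 0.00, a_23 = 162/360 = 0.45, a_33 = 36/360 = 0.10
I − A =
  [   0.75    -0.20     0.00]
  [  -0.05     0.55    -0.45]
  [  -0.25    -0.10     0.90]
Cofactors of I−A, C_ij = (−1)^(i+j)·(minor ij) (rows/columns in the sector order above):
  C_11 = (0.55)(0.90) − (-0.45)(-0.10) = 0.4500
  C_12 = −[(-0.05)(0.90) − (-0.45)(-0.25)] = 0.1575
  C_13 = (-0.05)(-0.10) − (0.55)(-0.25) = 0.1425
  C_21 = −[(-0.20)(0.90) − (0.00)(-0.10)] = 0.1800
  C_22 = (0.75)(0.90) − (0.00)(-0.25) = 0.6750
  C_23 = −[(0.75)(-0.10) − (-0.20)(-0.25)] = 0.1250
  C_31 = (-0.20)(-0.45) − (0.00)(0.55) = 0.0900
  C_32 = −[(0.75)(-0.45) − (0.00)(-0.05)] = 0.3375
  C_33 = (0.75)(0.55) − (-0.20)(-0.05) = 0.4025
det(I−A) = Σ_j (I−A)_1j·C_1j = (0.75)(0.4500) + (-0.20)(0.1575) + (0.00)(0.1425) = 0.3060
adj(I−A) = Cᵀ =
  [ 0.4500   0.1800   0.0900]
  [ 0.1575   0.6750   0.3375]
  [ 0.1425   0.1250   0.4025]
(I − A)⁻¹ = adj(I−A) / det(I−A) ≈
  [   1.4706     0.5882     0.2941]
  [   0.5147     2.2059     1.1029]
  [   0.4657     0.4085     1.3154]
The output multiplier for sector j is the column-j sum of the Leontief inverse (I − A)⁻¹ = adj(I−A) / det(I−A).
Column 2 of adj(I−A): (0.1800, 0.6750, 0.1250); det(I−A) = 0.3060.
m_2 = (0.1800 + 0.6750 + 0.1250) / 0.3060 = 0.98 / 0.3060 ≈ 3.203.

m_2 = 3.203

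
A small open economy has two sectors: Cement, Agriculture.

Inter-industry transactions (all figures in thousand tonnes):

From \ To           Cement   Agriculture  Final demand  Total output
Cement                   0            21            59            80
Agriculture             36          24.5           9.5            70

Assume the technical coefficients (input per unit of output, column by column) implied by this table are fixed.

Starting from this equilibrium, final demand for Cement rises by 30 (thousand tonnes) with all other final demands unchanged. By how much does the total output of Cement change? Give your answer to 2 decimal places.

Technical coefficients a_ij = z_ij / X_j:
  a_CC = 0/80 = 0.00, a_AC = 36/80 = 0.45
  a_CA = 21/70 = 0.30, a_AA = 24.5/70 = 0.35
I − A =
  [   1.00    -0.30]
  [  -0.45     0.65]
det(I−A) = (1.00)(0.65) − (-0.30)(-0.45) = 0.5150
adj(I−A) = [[0.65, 0.30], [0.45, 1.00]]
(I − A)⁻¹ = adj(I−A) / det(I−A) ≈
  [   1.2621     0.5825]
  [   0.8738     1.9417]
Δx = (I − A)⁻¹ Δd with Δd having +30 in the Cement component and 0 elsewhere.
So Δx_C = L_CC · (+30), where L_CC = adj(I−A)_CC / det(I−A) = 0.65 / 0.5150.
Δx_C = 0.65 × (+30) / 0.5150 = 19.50 / 0.5150 ≈ 37.86.

Δx_C = 37.86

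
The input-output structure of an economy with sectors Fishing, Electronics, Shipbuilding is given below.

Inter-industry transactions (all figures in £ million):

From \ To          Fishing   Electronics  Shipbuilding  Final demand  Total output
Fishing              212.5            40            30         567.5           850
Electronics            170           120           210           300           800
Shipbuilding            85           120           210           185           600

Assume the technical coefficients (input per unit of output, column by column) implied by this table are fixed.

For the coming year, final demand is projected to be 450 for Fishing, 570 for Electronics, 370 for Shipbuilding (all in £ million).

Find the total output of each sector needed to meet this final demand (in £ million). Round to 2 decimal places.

Technical coefficients a_ij = z_ij / X_j:
  a_11 = 212.5/850 = 0.25, a_21 = 170/850 = 0.20, a_31 = 85/850 = 0.10
  a_12 = 40/800 = 0.05, a_22 = 120/800 = 0.15, a_32 = 120/800 = 0.15
  a_13 = 30/600 = 0.05, a_23 = 210/600 = 0.35, a_33 = 210/600 = 0.35
I − A =
  [   0.75    -0.05    -0.05]
  [  -0.20     0.85    -0.35]
  [  -0.10    -0.15     0.65]
Cofactors of I−A, C_ij = (−1)^(i+j)·(minor ij) (rows/columns in the sector order above):
  C_11 = (0.85)(0.65) − (-0.35)(-0.15) = 0.5000
  C_12 = −[(-0.20)(0.65) − (-0.35)(-0.10)] = 0.1650
  C_13 = (-0.20)(-0.15) − (0.85)(-0.10) = 0.1150
  C_21 = −[(-0.05)(0.65) − (-0.05)(-0.15)] = 0.0400
  C_22 = (0.75)(0.65) − (-0.05)(-0.10) = 0.4825
  C_23 = −[(0.75)(-0.15) − (-0.05)(-0.10)] = 0.1175
  C_31 = (-0.05)(-0.35) − (-0.05)(0.85) = 0.0600
  C_32 = −[(0.75)(-0.35) − (-0.05)(-0.20)] = 0.2725
  C_33 = (0.75)(0.85) − (-0.05)(-0.20) = 0.6275
det(I−A) = Σ_j (I−A)_1j·C_1j = (0.75)(0.5000) + (-0.05)(0.1650) + (-0.05)(0.1150) = 0.3610
adj(I−A) = Cᵀ =
  [ 0.5000   0.0400   0.0600]
  [ 0.1650   0.4825   0.2725]
  [ 0.1150   0.1175   0.6275]
(I − A)⁻¹ = adj(I−A) / det(I−A) ≈
  [   1.3850     0.1108     0.1662]
  [   0.4571     1.3366     0.7548]
  [   0.3186     0.3255     1.7382]
x = (I − A)⁻¹ d = adj(I−A)·d / det(I−A), with det(I−A) = 0.3610:
  x_1 = (0.5000·450 + 0.0400·570 + 0.0600·370) / 0.3610 = 270.00 / 0.3610 ≈ 747.92
  x_2 = (0.1650·450 + 0.4825·570 + 0.2725·370) / 0.3610 = 450.10 / 0.3610 ≈ 1246.81
  x_3 = (0.1150·450 + 0.1175·570 + 0.6275·370) / 0.3610 = 350.90 / 0.3610 ≈ 972.02

x_1 = 747.92, x_2 = 1246.81, x_3 = 972.02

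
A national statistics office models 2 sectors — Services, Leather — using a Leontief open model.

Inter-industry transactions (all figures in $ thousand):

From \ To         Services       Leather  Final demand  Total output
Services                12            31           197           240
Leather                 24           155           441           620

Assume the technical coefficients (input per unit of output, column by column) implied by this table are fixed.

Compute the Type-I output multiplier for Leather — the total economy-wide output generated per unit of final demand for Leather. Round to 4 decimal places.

m_2 = 1.4134

Technical coefficients a_ij = z_ij / X_j:
  a_11 = 12/240 = 0.05, a_21 = 24/240 = 0.10
  a_12 = 31/620 = 0.05, a_22 = 155/620 = 0.25
I − A =
  [   0.95    -0.05]
  [  -0.10     0.75]
det(I−A) = (0.95)(0.75) − (-0.05)(-0.10) = 0.7075
adj(I−A) = [[0.75, 0.05], [0.10, 0.95]]
(I − A)⁻¹ = adj(I−A) / det(I−A) ≈
  [   1.06007     0.07067]
  [   0.14134     1.34276]
The output multiplier for sector j is the column-j sum of the Leontief inverse (I − A)⁻¹ = adj(I−A) / det(I−A).
Column 2 of adj(I−A): (0.05, 0.95); det(I−A) = 0.7075.
m_2 = (0.05 + 0.95) / 0.7075 = 1.00 / 0.7075 ≈ 1.4134.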